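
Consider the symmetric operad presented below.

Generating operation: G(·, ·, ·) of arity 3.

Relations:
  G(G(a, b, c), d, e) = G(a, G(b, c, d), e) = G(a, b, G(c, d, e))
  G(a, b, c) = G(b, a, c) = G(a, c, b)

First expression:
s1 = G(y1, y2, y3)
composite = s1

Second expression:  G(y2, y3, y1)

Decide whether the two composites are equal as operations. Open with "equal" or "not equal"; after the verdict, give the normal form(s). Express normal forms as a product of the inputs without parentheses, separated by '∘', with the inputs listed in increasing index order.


Reducing the first expression gives y1 ∘ y2 ∘ y3
Reducing the second expression gives y1 ∘ y2 ∘ y3
Both agree, so they are equal.

equal — both sides give y1 ∘ y2 ∘ y3


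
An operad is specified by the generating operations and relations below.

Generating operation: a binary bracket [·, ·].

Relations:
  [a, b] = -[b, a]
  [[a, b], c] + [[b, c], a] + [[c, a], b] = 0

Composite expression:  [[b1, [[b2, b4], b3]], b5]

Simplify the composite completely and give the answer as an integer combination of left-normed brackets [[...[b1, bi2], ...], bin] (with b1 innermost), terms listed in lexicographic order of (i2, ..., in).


[[[[b1, b2], b4], b3], b5] - [[[[b1, b3], b2], b4], b5] + [[[[b1, b3], b4], b2], b5] - [[[[b1, b4], b2], b3], b5]

Expand each bracket as ab - ba; the b1-initial words give the coefficients.
Composite bracket: [[b1, [[b2, b4], b3]], b5]
The bracket unfolds into 16 signed words via [a, b] = ab - ba (2^4 = 16).
Collect the words opening with b1:
  b1b2b4b3b5 appears with sign +1, giving the term +[[[[b1, b2], b4], b3], b5]
  b1b3b2b4b5 appears with sign -1, giving the term -[[[[b1, b3], b2], b4], b5]
  b1b3b4b2b5 appears with sign +1, giving the term +[[[[b1, b3], b4], b2], b5]
  b1b4b2b3b5 appears with sign -1, giving the term -[[[[b1, b4], b2], b3], b5]


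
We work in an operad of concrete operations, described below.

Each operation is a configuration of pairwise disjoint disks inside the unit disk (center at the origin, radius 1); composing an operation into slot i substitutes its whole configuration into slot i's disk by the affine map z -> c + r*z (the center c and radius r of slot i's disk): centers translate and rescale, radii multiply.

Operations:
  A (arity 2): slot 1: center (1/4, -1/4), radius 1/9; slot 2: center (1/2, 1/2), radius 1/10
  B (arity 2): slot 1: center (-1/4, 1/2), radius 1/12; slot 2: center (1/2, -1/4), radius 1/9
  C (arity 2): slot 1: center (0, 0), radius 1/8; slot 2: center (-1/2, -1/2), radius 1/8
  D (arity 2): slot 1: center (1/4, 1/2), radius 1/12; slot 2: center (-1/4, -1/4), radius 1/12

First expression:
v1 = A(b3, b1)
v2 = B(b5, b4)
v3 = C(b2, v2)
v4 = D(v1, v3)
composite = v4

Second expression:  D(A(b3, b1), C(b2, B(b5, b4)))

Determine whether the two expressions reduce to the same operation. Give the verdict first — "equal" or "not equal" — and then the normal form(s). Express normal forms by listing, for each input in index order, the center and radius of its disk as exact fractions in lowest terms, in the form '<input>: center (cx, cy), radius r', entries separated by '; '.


equal: each reduces to b1: center (7/24, 13/24), radius 1/120; b2: center (-1/4, -1/4), radius 1/96; b3: center (13/48, 23/48), radius 1/108; b4: center (-55/192, -113/384), radius 1/864; b5: center (-113/384, -55/192), radius 1/1152

The first expression reduces to b1: center (7/24, 13/24), radius 1/120; b2: center (-1/4, -1/4), radius 1/96; b3: center (13/48, 23/48), radius 1/108; b4: center (-55/192, -113/384), radius 1/864; b5: center (-113/384, -55/192), radius 1/1152
The second expression reduces to b1: center (7/24, 13/24), radius 1/120; b2: center (-1/4, -1/4), radius 1/96; b3: center (13/48, 23/48), radius 1/108; b4: center (-55/192, -113/384), radius 1/864; b5: center (-113/384, -55/192), radius 1/1152
Both agree, so they are equal.


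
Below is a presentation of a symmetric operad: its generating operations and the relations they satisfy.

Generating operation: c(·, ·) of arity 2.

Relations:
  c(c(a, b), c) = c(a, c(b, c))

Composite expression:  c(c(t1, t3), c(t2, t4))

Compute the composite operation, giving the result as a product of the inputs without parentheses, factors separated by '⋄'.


t1 ⋄ t3 ⋄ t2 ⋄ t4


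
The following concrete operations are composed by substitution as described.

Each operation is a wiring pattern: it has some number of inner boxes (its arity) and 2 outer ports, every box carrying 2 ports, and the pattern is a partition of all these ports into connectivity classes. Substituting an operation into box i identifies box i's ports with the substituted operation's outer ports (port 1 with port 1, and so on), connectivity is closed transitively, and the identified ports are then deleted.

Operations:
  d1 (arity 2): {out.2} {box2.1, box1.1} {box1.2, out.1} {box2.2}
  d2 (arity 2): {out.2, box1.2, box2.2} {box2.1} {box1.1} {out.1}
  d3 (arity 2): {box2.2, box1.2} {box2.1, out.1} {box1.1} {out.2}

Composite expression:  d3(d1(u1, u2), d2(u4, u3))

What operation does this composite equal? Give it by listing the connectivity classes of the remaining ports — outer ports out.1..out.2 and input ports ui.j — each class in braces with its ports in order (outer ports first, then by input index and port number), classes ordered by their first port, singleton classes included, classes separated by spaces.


{out.1} {out.2} {u1.1, u2.1} {u1.2} {u2.2} {u3.1} {u3.2, u4.2} {u4.1}

Reachability decides: close wires over d3-identified ports.
after d1, the pattern on (u1, u2) reads {out.1, u1.2} {out.2} {u1.1, u2.1} {u2.2} (out.j = its outer ports)
after d2, the pattern on (u4, u3) reads {out.1} {out.2, u3.2, u4.2} {u3.1} {u4.1} (out.j = its outer ports)
after d3, the pattern on (u1, u2, u4, u3) reads {out.1} {out.2} {u1.1, u2.1} {u1.2} {u2.2} {u3.1} {u3.2, u4.2} {u4.1} (out.j = its outer ports)


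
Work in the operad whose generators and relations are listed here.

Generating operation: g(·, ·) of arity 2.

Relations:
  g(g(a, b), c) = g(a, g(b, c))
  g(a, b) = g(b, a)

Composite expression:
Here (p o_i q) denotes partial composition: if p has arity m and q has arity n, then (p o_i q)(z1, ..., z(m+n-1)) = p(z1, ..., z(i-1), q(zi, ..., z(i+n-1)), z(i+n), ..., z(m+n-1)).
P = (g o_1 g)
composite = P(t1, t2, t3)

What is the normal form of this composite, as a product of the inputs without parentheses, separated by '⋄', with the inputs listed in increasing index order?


t1 ⋄ t2 ⋄ t3


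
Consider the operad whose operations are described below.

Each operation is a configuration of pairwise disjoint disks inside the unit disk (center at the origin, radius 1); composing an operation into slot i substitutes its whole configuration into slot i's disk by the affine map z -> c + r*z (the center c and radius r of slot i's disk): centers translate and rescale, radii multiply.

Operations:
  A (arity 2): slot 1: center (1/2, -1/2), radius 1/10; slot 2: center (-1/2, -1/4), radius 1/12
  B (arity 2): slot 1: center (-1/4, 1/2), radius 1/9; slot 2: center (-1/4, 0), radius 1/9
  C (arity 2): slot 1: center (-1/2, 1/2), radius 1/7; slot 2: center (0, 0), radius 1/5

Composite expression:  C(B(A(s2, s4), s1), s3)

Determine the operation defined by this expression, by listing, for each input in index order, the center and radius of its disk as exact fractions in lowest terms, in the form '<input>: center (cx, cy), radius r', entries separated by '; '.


s1: center (-15/28, 1/2), radius 1/63; s2: center (-19/36, 71/126), radius 1/630; s3: center (0, 0), radius 1/5; s4: center (-137/252, 143/252), radius 1/756

Follow each s-input down from C: c' goes to c + r*c', radius to r*r'.
input s2: applying the 3 nested substitutions gives center (-19/36, 71/126), radius 1/630
input s4: applying the 3 nested substitutions gives center (-137/252, 143/252), radius 1/756
input s1: applying the 2 nested substitutions gives center (-15/28, 1/2), radius 1/63
input s3: applying the 1 nested substitution gives center (0, 0), radius 1/5


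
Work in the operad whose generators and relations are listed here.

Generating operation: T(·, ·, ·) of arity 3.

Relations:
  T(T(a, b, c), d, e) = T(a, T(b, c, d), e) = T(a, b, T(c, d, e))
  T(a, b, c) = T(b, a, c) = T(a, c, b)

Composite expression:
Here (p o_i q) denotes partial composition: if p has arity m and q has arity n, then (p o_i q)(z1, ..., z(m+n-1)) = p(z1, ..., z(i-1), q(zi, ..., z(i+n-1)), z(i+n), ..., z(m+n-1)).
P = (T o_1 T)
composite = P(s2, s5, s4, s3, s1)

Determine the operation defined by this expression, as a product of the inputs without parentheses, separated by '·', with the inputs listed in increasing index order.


Shape and order are irrelevant to T; the s-input set decides.
T(s2, s5, s4) unparenthesizes to s2 · s5 · s4
T(T(s2, s5, s4), s3, s1) unparenthesizes to s2 · s5 · s4 · s3 · s1
putting the inputs in ascending order: s1 · s2 · s3 · s4 · s5

s1 · s2 · s3 · s4 · s5


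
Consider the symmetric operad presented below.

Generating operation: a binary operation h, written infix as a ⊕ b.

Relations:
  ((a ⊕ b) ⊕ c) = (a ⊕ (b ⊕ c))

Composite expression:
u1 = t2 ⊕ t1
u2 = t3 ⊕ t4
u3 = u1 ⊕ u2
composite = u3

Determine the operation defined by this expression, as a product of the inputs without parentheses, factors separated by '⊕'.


All parenthesizations of h agree; list the t-inputs left to right.
(t2 ⊕ t1) reduces to t2 ⊕ t1
(t3 ⊕ t4) reduces to t3 ⊕ t4
((t2 ⊕ t1) ⊕ (t3 ⊕ t4)) reduces to t2 ⊕ t1 ⊕ t3 ⊕ t4

t2 ⊕ t1 ⊕ t3 ⊕ t4


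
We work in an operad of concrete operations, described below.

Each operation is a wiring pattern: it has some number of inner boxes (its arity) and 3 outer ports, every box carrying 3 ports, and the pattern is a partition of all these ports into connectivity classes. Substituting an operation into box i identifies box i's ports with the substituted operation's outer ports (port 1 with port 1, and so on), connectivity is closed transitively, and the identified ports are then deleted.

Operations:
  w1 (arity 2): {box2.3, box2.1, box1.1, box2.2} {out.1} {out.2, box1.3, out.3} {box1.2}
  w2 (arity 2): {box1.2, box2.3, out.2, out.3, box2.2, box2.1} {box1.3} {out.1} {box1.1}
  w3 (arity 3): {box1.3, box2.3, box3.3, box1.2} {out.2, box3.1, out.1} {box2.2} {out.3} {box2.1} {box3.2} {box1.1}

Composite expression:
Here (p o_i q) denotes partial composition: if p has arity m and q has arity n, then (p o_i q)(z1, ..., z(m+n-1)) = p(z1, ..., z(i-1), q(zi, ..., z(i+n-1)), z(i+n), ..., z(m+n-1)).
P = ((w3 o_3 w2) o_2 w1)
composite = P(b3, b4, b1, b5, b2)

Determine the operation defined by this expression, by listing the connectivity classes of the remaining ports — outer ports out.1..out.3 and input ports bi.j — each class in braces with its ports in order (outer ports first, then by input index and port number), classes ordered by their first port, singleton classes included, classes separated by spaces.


{out.1, out.2} {out.3} {b1.1, b1.2, b1.3, b4.1} {b2.1, b2.2, b2.3, b3.2, b3.3, b4.3, b5.2} {b3.1} {b4.2} {b5.1} {b5.3}

Substituting into w3 glues patterns; closure does the rest.
w1 over (b4, b1) gives {out.1} {out.2, out.3, b4.3} {b1.1, b1.2, b1.3, b4.1} {b4.2}, out.j being that stage's outer ports
w2 over (b5, b2) gives {out.1} {out.2, out.3, b2.1, b2.2, b2.3, b5.2} {b5.1} {b5.3}, out.j being that stage's outer ports
w3 over (b3, b4, b1, b5, b2) gives {out.1, out.2} {out.3} {b1.1, b1.2, b1.3, b4.1} {b2.1, b2.2, b2.3, b3.2, b3.3, b4.3, b5.2} {b3.1} {b4.2} {b5.1} {b5.3}, out.j being that stage's outer ports


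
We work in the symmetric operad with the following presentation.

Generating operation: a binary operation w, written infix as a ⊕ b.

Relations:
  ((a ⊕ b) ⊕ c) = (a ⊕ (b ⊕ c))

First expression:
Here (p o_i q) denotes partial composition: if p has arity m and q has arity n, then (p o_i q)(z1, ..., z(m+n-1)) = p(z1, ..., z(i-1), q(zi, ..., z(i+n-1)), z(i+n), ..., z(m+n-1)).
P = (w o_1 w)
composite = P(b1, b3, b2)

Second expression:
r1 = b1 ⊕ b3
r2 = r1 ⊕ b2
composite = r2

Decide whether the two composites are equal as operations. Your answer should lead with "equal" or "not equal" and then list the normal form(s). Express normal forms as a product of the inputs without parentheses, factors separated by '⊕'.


equal; the common form is b1 ⊕ b3 ⊕ b2

The first expression, normalized: b1 ⊕ b3 ⊕ b2
The second expression, normalized: b1 ⊕ b3 ⊕ b2
Identical normal forms: equal.


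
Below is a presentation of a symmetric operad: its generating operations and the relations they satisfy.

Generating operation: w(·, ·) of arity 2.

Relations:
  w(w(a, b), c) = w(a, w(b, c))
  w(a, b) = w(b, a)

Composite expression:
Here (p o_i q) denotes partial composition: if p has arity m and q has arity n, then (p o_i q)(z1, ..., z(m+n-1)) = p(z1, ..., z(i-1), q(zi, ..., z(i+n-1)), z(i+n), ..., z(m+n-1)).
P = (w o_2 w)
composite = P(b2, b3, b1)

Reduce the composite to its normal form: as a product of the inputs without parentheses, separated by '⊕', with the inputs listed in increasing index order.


b1 ⊕ b2 ⊕ b3


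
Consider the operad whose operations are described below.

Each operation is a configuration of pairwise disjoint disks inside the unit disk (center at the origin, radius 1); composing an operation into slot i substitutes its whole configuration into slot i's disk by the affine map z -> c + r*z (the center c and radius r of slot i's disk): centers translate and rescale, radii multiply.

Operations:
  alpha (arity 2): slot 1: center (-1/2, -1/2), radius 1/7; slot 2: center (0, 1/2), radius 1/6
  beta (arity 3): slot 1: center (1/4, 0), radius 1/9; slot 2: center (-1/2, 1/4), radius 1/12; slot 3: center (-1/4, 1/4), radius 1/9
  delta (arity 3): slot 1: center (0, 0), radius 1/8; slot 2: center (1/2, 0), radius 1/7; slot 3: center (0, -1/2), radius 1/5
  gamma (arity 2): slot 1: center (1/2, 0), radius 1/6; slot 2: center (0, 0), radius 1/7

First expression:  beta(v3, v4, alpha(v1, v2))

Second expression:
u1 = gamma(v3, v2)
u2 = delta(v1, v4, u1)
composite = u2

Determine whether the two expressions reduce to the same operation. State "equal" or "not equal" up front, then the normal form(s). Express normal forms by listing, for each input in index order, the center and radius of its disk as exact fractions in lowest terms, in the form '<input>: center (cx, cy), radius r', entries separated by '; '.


Reducing the first expression gives v1: center (-11/36, 7/36), radius 1/63; v2: center (-1/4, 11/36), radius 1/54; v3: center (1/4, 0), radius 1/9; v4: center (-1/2, 1/4), radius 1/12
Reducing the second expression gives v1: center (0, 0), radius 1/8; v2: center (0, -1/2), radius 1/35; v3: center (1/10, -1/2), radius 1/30; v4: center (1/2, 0), radius 1/7
They disagree, so not equal.

not equal; first: v1: center (-11/36, 7/36), radius 1/63; v2: center (-1/4, 11/36), radius 1/54; v3: center (1/4, 0), radius 1/9; v4: center (-1/2, 1/4), radius 1/12; second: v1: center (0, 0), radius 1/8; v2: center (0, -1/2), radius 1/35; v3: center (1/10, -1/2), radius 1/30; v4: center (1/2, 0), radius 1/7


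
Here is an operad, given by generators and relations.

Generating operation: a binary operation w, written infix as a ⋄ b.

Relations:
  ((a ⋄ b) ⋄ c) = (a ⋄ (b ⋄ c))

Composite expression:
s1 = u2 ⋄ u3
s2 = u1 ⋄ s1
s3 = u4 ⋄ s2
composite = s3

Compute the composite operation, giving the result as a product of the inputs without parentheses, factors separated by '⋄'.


u4 ⋄ u1 ⋄ u2 ⋄ u3

All parenthesizations of w agree; list the u-inputs left to right.
(u2 ⋄ u3) flattens to u2 ⋄ u3
(u1 ⋄ (u2 ⋄ u3)) flattens to u1 ⋄ u2 ⋄ u3
(u4 ⋄ (u1 ⋄ (u2 ⋄ u3))) flattens to u4 ⋄ u1 ⋄ u2 ⋄ u3


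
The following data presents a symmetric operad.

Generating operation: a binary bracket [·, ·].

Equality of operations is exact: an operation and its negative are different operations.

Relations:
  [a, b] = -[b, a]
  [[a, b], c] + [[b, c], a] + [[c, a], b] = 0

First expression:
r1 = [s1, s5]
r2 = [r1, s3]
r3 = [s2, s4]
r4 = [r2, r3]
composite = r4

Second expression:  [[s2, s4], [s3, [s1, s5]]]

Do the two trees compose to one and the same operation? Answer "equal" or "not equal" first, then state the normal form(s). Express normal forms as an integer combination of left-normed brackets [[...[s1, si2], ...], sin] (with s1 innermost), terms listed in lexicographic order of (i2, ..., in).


equal — both sides give [[[[s1, s5], s3], s2], s4] - [[[[s1, s5], s3], s4], s2]

The first expression, normalized: [[[[s1, s5], s3], s2], s4] - [[[[s1, s5], s3], s4], s2]
The second expression, normalized: [[[[s1, s5], s3], s2], s4] - [[[[s1, s5], s3], s4], s2]
Same normal form: equal.


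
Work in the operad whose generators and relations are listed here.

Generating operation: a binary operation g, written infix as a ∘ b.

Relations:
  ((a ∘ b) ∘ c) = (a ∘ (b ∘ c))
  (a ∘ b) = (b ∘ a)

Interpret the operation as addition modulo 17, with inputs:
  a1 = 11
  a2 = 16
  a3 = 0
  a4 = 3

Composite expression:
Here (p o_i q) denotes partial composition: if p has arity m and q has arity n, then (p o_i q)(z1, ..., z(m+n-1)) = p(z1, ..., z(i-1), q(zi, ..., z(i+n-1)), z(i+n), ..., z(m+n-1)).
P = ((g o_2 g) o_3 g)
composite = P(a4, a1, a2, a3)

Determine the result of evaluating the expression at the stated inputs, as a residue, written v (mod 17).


(a2 ∘ a3) = 16
(a1 ∘ (a2 ∘ a3)) = 10
(a4 ∘ (a1 ∘ (a2 ∘ a3))) = 13

13 (mod 17)


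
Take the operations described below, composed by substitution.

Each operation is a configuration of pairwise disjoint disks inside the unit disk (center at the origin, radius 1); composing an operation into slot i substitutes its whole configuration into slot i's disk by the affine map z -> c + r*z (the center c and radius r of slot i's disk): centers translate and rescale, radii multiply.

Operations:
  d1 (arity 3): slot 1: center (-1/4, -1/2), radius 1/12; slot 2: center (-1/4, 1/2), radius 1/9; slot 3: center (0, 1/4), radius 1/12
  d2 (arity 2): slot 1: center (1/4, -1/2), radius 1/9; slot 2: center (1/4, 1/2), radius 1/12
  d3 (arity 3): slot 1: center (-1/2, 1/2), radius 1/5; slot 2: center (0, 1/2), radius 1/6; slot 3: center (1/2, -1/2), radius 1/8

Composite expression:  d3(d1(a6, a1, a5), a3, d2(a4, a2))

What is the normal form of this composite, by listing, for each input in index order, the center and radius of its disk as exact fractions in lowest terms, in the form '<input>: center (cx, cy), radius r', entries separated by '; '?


a1: center (-11/20, 3/5), radius 1/45; a2: center (17/32, -7/16), radius 1/96; a3: center (0, 1/2), radius 1/6; a4: center (17/32, -9/16), radius 1/72; a5: center (-1/2, 11/20), radius 1/60; a6: center (-11/20, 2/5), radius 1/60

Affine substitution under d3: radii multiply and a-centers shift.
a6: after 2 affine steps, its disk has center (-11/20, 2/5), radius 1/60
a1: after 2 affine steps, its disk has center (-11/20, 3/5), radius 1/45
a5: after 2 affine steps, its disk has center (-1/2, 11/20), radius 1/60
a3: after 1 affine step, its disk has center (0, 1/2), radius 1/6
a4: after 2 affine steps, its disk has center (17/32, -9/16), radius 1/72
a2: after 2 affine steps, its disk has center (17/32, -7/16), radius 1/96


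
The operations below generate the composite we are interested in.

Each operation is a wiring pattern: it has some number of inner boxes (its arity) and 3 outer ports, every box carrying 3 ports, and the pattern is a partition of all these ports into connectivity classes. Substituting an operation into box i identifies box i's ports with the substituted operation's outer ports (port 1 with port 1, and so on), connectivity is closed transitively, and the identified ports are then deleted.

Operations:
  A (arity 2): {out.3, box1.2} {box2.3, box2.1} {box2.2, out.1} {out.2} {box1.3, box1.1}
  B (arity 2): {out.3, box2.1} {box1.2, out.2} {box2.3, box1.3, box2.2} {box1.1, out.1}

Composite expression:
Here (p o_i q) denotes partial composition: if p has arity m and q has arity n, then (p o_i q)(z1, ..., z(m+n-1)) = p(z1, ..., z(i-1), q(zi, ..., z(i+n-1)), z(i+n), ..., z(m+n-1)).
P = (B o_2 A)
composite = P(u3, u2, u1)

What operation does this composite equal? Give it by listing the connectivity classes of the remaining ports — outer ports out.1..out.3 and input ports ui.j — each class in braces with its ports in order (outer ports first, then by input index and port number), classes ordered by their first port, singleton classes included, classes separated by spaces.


After gluing at B, chains via deleted ports link the u-ports.
through A, on inputs (u2, u1): {out.1, u1.2} {out.2} {out.3, u2.2} {u1.1, u1.3} {u2.1, u2.3} (out.j = stage outer ports)
through B, on inputs (u3, u2, u1): {out.1, u3.1} {out.2, u3.2} {out.3, u1.2} {u1.1, u1.3} {u2.1, u2.3} {u2.2, u3.3} (out.j = stage outer ports)

{out.1, u3.1} {out.2, u3.2} {out.3, u1.2} {u1.1, u1.3} {u2.1, u2.3} {u2.2, u3.3}


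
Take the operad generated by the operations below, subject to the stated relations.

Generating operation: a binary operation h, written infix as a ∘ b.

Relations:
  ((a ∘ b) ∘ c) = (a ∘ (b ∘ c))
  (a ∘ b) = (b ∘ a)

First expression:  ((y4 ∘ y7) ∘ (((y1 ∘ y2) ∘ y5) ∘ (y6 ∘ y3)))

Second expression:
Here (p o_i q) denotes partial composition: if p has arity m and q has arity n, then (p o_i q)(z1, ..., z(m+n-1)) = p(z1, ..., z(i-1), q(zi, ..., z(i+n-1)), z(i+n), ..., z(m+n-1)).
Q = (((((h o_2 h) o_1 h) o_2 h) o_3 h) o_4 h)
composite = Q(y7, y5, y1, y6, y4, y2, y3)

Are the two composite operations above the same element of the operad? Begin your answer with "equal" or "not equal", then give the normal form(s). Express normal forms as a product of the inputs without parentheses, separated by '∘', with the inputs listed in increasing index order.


equal — both sides give y1 ∘ y2 ∘ y3 ∘ y4 ∘ y5 ∘ y6 ∘ y7

The first expression reduces to y1 ∘ y2 ∘ y3 ∘ y4 ∘ y5 ∘ y6 ∘ y7
The second expression reduces to y1 ∘ y2 ∘ y3 ∘ y4 ∘ y5 ∘ y6 ∘ y7
One common form — equal.


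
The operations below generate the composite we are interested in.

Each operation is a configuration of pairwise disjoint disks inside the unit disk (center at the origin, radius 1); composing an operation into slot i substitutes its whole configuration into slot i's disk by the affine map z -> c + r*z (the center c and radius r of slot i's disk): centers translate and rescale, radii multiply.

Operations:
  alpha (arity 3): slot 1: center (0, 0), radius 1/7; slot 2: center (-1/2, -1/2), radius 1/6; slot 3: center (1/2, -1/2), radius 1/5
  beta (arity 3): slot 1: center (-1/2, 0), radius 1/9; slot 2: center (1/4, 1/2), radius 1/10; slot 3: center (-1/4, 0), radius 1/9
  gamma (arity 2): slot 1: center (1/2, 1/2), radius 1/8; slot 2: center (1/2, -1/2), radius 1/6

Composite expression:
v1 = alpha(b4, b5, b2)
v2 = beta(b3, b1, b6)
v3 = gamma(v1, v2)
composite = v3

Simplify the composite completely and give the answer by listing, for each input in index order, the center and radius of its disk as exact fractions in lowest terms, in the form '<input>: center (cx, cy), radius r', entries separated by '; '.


b1: center (13/24, -5/12), radius 1/60; b2: center (9/16, 7/16), radius 1/40; b3: center (5/12, -1/2), radius 1/54; b4: center (1/2, 1/2), radius 1/56; b5: center (7/16, 7/16), radius 1/48; b6: center (11/24, -1/2), radius 1/54


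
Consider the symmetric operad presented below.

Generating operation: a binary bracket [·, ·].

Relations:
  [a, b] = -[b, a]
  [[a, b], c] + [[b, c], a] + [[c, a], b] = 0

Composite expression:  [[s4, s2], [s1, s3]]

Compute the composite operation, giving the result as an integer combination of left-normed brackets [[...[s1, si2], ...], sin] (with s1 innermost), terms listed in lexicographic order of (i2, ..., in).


[[[s1, s3], s2], s4] - [[[s1, s3], s4], s2]

A multilinear Lie element is pinned by s1-initial words (s1 innermost).
Composite bracket: [[s4, s2], [s1, s3]]
Applying ab - ba throughout gives 8 signed words (2^3 = 8).
Words beginning with s1 determine it all:
  s1s3s2s4 appears with sign +1, giving the term +[[[s1, s3], s2], s4]
  s1s3s4s2 appears with sign -1, giving the term -[[[s1, s3], s4], s2]


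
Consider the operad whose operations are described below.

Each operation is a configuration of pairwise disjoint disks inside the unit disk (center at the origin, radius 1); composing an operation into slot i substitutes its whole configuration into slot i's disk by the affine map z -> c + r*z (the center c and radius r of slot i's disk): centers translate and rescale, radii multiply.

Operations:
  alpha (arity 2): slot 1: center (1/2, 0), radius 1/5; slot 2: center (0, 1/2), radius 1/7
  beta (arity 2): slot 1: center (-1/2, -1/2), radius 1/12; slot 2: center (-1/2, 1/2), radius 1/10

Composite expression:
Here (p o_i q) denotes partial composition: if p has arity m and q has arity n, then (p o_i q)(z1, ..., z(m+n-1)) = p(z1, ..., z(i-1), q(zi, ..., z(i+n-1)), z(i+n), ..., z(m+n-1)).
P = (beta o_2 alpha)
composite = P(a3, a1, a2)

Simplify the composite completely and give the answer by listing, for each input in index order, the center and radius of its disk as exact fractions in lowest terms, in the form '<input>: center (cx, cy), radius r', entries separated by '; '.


Follow each a-input down from beta: c' goes to c + r*c', radius to r*r'.
a3: after 1 affine step, its disk has center (-1/2, -1/2), radius 1/12
a1: after 2 affine steps, its disk has center (-9/20, 1/2), radius 1/50
a2: after 2 affine steps, its disk has center (-1/2, 11/20), radius 1/70

a1: center (-9/20, 1/2), radius 1/50; a2: center (-1/2, 11/20), radius 1/70; a3: center (-1/2, -1/2), radius 1/12


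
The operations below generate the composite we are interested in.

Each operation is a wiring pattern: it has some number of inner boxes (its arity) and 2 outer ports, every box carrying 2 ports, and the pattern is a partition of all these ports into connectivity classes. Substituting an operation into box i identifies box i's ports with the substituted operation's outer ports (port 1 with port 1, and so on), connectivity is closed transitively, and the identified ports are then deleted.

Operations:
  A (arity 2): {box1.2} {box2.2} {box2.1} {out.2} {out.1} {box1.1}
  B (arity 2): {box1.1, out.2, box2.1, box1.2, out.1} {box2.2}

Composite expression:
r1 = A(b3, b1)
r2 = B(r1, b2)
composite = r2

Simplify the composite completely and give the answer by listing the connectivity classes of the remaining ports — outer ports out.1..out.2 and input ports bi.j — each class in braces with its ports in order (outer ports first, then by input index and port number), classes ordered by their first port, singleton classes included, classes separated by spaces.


Treat the ports identified at B as solder joints: merge, then drop.
the subtree at A composes to {out.1} {out.2} {b1.1} {b1.2} {b3.1} {b3.2} on (b3, b1); out.j = own outer ports
the subtree at B composes to {out.1, out.2, b2.1} {b1.1} {b1.2} {b2.2} {b3.1} {b3.2} on (b3, b1, b2); out.j = own outer ports

{out.1, out.2, b2.1} {b1.1} {b1.2} {b2.2} {b3.1} {b3.2}


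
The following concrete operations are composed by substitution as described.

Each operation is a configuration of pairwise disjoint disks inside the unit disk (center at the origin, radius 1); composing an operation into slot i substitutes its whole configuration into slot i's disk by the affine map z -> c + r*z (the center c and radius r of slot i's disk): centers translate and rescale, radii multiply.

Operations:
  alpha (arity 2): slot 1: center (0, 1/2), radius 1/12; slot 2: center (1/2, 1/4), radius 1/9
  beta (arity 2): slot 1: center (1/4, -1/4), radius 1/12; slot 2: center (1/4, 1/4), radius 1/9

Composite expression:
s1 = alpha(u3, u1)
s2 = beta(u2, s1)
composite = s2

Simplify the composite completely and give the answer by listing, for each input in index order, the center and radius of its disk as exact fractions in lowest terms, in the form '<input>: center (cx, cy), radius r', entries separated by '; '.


u1: center (11/36, 5/18), radius 1/81; u2: center (1/4, -1/4), radius 1/12; u3: center (1/4, 11/36), radius 1/108

Only the slot chain above each u matters under beta; compose those maps.
u2: after 1 affine step, its disk has center (1/4, -1/4), radius 1/12
u3: after 2 affine steps, its disk has center (1/4, 11/36), radius 1/108
u1: after 2 affine steps, its disk has center (11/36, 5/18), radius 1/81


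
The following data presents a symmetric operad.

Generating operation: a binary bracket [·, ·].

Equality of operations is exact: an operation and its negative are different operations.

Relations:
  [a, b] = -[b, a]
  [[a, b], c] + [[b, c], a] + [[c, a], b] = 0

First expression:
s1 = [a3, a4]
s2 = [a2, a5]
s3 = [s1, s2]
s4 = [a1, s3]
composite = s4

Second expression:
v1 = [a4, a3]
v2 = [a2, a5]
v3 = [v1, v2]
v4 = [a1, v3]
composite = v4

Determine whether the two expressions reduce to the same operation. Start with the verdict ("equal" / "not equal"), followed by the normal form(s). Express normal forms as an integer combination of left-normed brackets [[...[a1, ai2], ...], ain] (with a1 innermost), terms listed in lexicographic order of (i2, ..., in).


not equal; first: -[[[[a1, a2], a5], a3], a4] + [[[[a1, a2], a5], a4], a3] + [[[[a1, a3], a4], a2], a5] - [[[[a1, a3], a4], a5], a2] - [[[[a1, a4], a3], a2], a5] + [[[[a1, a4], a3], a5], a2] + [[[[a1, a5], a2], a3], a4] - [[[[a1, a5], a2], a4], a3]; second: [[[[a1, a2], a5], a3], a4] - [[[[a1, a2], a5], a4], a3] - [[[[a1, a3], a4], a2], a5] + [[[[a1, a3], a4], a5], a2] + [[[[a1, a4], a3], a2], a5] - [[[[a1, a4], a3], a5], a2] - [[[[a1, a5], a2], a3], a4] + [[[[a1, a5], a2], a4], a3]

Normal form of the first expression: -[[[[a1, a2], a5], a3], a4] + [[[[a1, a2], a5], a4], a3] + [[[[a1, a3], a4], a2], a5] - [[[[a1, a3], a4], a5], a2] - [[[[a1, a4], a3], a2], a5] + [[[[a1, a4], a3], a5], a2] + [[[[a1, a5], a2], a3], a4] - [[[[a1, a5], a2], a4], a3]
Normal form of the second expression: [[[[a1, a2], a5], a3], a4] - [[[[a1, a2], a5], a4], a3] - [[[[a1, a3], a4], a2], a5] + [[[[a1, a3], a4], a5], a2] + [[[[a1, a4], a3], a2], a5] - [[[[a1, a4], a3], a5], a2] - [[[[a1, a5], a2], a3], a4] + [[[[a1, a5], a2], a4], a3]
Different reductions; not equal.


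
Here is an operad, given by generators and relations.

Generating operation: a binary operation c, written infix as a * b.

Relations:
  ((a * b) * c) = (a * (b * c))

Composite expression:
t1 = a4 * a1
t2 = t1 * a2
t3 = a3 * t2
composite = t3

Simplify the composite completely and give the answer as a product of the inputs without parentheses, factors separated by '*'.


a3 * a4 * a1 * a2


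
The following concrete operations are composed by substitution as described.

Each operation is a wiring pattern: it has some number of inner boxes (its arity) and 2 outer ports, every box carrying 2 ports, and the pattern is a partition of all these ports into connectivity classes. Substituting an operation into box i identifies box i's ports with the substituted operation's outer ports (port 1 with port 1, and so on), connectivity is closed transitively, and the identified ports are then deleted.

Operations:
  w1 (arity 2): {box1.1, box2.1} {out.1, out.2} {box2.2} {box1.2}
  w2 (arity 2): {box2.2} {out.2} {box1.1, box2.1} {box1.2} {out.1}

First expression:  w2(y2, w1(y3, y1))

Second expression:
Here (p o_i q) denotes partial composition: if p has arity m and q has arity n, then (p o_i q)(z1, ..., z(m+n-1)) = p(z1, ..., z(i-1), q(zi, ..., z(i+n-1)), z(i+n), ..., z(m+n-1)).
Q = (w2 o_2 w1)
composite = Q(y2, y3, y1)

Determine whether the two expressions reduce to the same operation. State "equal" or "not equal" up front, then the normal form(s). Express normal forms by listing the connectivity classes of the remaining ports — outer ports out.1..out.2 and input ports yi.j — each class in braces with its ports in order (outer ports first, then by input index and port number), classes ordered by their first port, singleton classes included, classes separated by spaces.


equal: each reduces to {out.1} {out.2} {y1.1, y3.1} {y1.2} {y2.1} {y2.2} {y3.2}

Normal form of the first expression: {out.1} {out.2} {y1.1, y3.1} {y1.2} {y2.1} {y2.2} {y3.2}
Normal form of the second expression: {out.1} {out.2} {y1.1, y3.1} {y1.2} {y2.1} {y2.2} {y3.2}
Both agree, so they are equal.


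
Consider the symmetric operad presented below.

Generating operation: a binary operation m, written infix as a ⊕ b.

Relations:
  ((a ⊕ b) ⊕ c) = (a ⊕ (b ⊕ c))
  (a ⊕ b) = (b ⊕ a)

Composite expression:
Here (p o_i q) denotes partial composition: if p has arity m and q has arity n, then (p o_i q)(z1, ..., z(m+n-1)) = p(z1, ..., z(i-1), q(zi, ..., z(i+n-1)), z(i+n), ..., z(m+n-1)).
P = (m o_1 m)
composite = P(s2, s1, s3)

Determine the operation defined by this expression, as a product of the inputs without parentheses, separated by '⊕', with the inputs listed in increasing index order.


s1 ⊕ s2 ⊕ s3

With m associative and commutative, the s-input set is all that matters.
(s2 ⊕ s1) collapses to s2 ⊕ s1
((s2 ⊕ s1) ⊕ s3) collapses to s2 ⊕ s1 ⊕ s3
reordering the factors by index: s1 ⊕ s2 ⊕ s3


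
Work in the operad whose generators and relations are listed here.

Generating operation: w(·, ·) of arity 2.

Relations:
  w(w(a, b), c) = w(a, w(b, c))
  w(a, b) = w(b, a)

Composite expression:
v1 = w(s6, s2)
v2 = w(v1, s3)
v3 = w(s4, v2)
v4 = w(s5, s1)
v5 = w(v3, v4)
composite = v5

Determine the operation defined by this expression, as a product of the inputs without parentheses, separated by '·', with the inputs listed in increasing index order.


s1 · s2 · s3 · s4 · s5 · s6


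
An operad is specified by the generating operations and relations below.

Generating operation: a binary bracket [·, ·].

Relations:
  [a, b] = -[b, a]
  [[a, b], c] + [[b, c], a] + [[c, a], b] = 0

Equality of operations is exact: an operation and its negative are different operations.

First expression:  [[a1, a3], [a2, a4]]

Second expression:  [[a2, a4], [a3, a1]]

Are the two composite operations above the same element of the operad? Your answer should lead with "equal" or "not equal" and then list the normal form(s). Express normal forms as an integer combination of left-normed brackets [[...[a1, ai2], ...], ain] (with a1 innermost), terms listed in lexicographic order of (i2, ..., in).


equal — both sides give [[[a1, a3], a2], a4] - [[[a1, a3], a4], a2]

The first expression, normalized: [[[a1, a3], a2], a4] - [[[a1, a3], a4], a2]
The second expression, normalized: [[[a1, a3], a2], a4] - [[[a1, a3], a4], a2]
Identical normal forms: equal.


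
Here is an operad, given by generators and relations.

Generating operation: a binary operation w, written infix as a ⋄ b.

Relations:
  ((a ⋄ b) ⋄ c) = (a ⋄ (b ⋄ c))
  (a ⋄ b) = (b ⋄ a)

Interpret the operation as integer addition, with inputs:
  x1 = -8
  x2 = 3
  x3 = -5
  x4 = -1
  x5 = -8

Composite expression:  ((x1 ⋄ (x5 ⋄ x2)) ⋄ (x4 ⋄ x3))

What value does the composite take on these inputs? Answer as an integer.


-19

(x5 ⋄ x2) = -5
(x1 ⋄ (x5 ⋄ x2)) = -13
(x4 ⋄ x3) = -6
((x1 ⋄ (x5 ⋄ x2)) ⋄ (x4 ⋄ x3)) = -19


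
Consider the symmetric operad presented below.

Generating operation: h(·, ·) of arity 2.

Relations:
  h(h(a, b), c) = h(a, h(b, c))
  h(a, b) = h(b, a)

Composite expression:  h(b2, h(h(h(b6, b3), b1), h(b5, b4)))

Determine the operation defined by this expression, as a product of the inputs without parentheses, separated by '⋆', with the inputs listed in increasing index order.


b1 ⋆ b2 ⋆ b3 ⋆ b4 ⋆ b5 ⋆ b6


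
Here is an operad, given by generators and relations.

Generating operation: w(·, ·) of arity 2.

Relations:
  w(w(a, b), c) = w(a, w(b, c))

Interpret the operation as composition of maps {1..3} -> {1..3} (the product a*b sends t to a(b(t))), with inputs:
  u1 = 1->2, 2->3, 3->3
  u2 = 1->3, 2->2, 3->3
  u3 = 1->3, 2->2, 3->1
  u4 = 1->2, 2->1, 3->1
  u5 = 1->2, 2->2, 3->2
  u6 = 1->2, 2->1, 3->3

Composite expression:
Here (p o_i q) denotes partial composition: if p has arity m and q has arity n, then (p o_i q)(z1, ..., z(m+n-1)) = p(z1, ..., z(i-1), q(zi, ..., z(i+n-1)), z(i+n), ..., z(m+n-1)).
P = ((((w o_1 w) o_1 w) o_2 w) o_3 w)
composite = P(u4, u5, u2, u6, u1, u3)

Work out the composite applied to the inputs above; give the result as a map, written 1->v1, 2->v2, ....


1->1, 2->1, 3->1

w(u2, u6) = 1->2, 2->3, 3->3
w(u5, w(u2, u6)) = 1->2, 2->2, 3->2
w(u4, w(u5, w(u2, u6))) = 1->1, 2->1, 3->1
w(w(u4, w(u5, w(u2, u6))), u1) = 1->1, 2->1, 3->1
w(w(w(u4, w(u5, w(u2, u6))), u1), u3) = 1->1, 2->1, 3->1


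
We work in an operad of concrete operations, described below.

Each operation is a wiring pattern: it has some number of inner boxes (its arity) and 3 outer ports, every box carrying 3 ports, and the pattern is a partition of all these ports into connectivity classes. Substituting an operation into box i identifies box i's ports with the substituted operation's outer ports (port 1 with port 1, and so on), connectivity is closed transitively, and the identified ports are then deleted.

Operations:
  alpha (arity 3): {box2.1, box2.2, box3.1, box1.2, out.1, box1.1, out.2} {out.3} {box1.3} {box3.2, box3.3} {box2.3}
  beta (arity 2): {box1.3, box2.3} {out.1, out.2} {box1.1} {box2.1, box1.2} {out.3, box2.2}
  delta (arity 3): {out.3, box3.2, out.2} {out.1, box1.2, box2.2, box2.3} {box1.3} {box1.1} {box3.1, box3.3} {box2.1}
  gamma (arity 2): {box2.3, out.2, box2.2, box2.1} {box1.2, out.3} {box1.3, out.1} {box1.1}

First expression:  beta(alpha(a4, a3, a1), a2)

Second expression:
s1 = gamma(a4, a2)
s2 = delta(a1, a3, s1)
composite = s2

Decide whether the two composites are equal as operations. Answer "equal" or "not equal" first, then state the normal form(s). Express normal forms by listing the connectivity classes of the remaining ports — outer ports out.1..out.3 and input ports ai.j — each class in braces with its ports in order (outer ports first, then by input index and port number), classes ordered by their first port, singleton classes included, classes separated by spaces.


not equal — first {out.1, out.2} {out.3, a2.2} {a1.1, a2.1, a3.1, a3.2, a4.1, a4.2} {a1.2, a1.3} {a2.3} {a3.3} {a4.3}, second {out.1, a1.2, a3.2, a3.3} {out.2, out.3, a2.1, a2.2, a2.3} {a1.1} {a1.3} {a3.1} {a4.1} {a4.2, a4.3}

Reducing the first expression gives {out.1, out.2} {out.3, a2.2} {a1.1, a2.1, a3.1, a3.2, a4.1, a4.2} {a1.2, a1.3} {a2.3} {a3.3} {a4.3}
Reducing the second expression gives {out.1, a1.2, a3.2, a3.3} {out.2, out.3, a2.1, a2.2, a2.3} {a1.1} {a1.3} {a3.1} {a4.1} {a4.2, a4.3}
They disagree, so not equal.


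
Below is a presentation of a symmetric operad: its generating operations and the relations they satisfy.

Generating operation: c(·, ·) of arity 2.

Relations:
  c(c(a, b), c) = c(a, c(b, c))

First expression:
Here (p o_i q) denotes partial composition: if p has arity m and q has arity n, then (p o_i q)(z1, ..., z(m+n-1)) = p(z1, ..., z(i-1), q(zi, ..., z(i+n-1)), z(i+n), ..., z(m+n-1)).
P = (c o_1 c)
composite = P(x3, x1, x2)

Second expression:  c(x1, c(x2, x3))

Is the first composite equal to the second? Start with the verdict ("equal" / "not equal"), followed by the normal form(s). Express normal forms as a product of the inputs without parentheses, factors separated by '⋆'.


The first expression reduces to x3 ⋆ x1 ⋆ x2
The second expression reduces to x1 ⋆ x2 ⋆ x3
The normal forms differ: not equal.

not equal — first x3 ⋆ x1 ⋆ x2, second x1 ⋆ x2 ⋆ x3


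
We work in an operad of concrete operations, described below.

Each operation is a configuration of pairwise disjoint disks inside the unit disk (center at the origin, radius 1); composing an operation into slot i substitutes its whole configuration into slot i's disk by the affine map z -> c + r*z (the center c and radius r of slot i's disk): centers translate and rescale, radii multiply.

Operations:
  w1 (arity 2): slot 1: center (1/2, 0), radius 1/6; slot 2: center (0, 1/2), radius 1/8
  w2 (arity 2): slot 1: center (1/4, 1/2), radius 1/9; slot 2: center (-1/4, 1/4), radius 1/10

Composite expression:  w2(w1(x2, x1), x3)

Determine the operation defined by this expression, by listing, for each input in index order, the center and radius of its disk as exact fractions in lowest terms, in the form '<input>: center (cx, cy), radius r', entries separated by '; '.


Only the slot chain above each x matters under w2; compose those maps.
x2 passes through 2 substitutions, ending at center (11/36, 1/2), radius 1/54
x1 passes through 2 substitutions, ending at center (1/4, 5/9), radius 1/72
x3 passes through 1 substitution, ending at center (-1/4, 1/4), radius 1/10

x1: center (1/4, 5/9), radius 1/72; x2: center (11/36, 1/2), radius 1/54; x3: center (-1/4, 1/4), radius 1/10
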